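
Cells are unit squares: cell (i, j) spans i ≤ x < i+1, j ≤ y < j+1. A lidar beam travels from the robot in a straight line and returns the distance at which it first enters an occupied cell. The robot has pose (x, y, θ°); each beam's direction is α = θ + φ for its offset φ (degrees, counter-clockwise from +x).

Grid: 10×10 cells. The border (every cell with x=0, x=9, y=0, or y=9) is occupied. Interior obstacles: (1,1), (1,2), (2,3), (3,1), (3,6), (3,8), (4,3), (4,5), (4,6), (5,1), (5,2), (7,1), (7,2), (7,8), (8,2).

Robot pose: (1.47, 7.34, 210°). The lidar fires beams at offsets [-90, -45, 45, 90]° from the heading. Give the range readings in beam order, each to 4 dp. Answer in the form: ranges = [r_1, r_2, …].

ranges = [0.9400, 0.4866, 1.8159, 7.0600]

beam 1: φ=-90°, α=120°
  cosα=-0.5000 sinα=0.8660 | (1,7) | tMaxX 0.9400 tMaxY 0.7621 | tΔX 2.0000 tΔY 1.1547
    t=0.7621 [y] (1,8)
    t=0.9400 [x] (0,8) — stop
  → r_1 = 0.9400
beam 2: φ=-45°, α=165°
  cosα=-0.9659 sinα=0.2588 | (1,7) | tMaxX 0.4866 tMaxY 2.5500 | tΔX 1.0353 tΔY 3.8637
    t=0.4866 [x] (0,7) — stop
  → r_2 = 0.4866
beam 3: φ=45°, α=255°
  cosα=-0.2588 sinα=-0.9659 | (1,7) | tMaxX 1.8159 tMaxY 0.3520 | tΔX 3.8637 tΔY 1.0353
    t=0.3520 [y] (1,6)
    t=1.3873 [y] (1,5)
    t=1.8159 [x] (0,5) — stop
  → r_3 = 1.8159
beam 4: φ=90°, α=300°
  cosα=0.5000 sinα=-0.8660 | (1,7) | tMaxX 1.0600 tMaxY 0.3926 | tΔX 2.0000 tΔY 1.1547
    t=0.3926 [y] (1,6)
    t=1.0600 [x] (2,6)
    t=1.5473 [y] (2,5)
    t=2.7020 [y] (2,4)
    t=3.0600 [x] (3,4)
    t=3.8567 [y] (3,3)
    t=5.0114 [y] (3,2)
    t=5.0600 [x] (4,2)
    t=6.1661 [y] (4,1)
    t=7.0600 [x] (5,1) — stop
  → r_4 = 7.0600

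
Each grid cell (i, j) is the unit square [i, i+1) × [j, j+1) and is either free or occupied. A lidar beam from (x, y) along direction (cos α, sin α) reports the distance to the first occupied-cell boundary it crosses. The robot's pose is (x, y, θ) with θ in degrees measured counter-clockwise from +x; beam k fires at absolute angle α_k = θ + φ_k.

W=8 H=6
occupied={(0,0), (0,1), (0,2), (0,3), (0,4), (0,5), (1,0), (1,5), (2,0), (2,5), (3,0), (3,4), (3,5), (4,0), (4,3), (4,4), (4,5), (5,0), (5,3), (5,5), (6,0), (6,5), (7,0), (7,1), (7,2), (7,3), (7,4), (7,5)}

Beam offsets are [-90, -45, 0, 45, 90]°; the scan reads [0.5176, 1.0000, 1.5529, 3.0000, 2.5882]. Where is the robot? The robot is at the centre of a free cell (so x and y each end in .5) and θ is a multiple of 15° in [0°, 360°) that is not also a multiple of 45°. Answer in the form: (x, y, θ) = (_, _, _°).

(x, y, θ) = (1.5, 2.5, 285°)

The pose lattice has 20·16 = 320 candidates. Test each by forward raycasting.
  (2.5, 4.5, 165°): beam 2 = 0.5774 ≠ 1.0000 ✗
  (4.5, 2.5, 285°): beam 1 = 3.6235 ≠ 0.5176 ✗
  (2.5, 4.5, 300°): beam 1 = 1.7321 ≠ 0.5176 ✗
  (5.5, 2.5, 345°): beam 1 = 1.5529 ≠ 0.5176 ✗
  …
  (1.5, 2.5, 285°): r_1=0.5176, r_2=1.0000, r_3=1.5529, r_4=3.0000, r_5=2.5882 — all match ✓
Unique over the lattice → pose = (1.5, 2.5, 285°).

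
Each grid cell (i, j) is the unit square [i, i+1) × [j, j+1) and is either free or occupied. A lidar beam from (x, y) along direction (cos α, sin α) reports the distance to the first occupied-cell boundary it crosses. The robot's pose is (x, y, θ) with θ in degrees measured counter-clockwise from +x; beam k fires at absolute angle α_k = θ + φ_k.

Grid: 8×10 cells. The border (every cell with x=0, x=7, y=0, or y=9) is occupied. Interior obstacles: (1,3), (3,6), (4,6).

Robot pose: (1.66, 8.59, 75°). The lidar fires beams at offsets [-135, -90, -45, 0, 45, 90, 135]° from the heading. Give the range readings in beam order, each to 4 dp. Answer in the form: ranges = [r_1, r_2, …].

ranges = [2.6800, 5.5284, 0.8200, 0.4245, 0.4734, 0.6833, 0.7621]

beam 1: φ=-135°, α=300°
  cosα=0.5000 sinα=-0.8660 | (1,8) | tMaxX 0.6800 tMaxY 0.6813 | tΔX 2.0000 tΔY 1.1547
    t=0.6800 [x] (2,8)
    t=0.6813 [y] (2,7)
    t=1.8360 [y] (2,6)
    t=2.6800 [x] (3,6) — stop
  → r_1 = 2.6800
beam 2: φ=-90°, α=345°
  cosα=0.9659 sinα=-0.2588 | (1,8) | tMaxX 0.3520 tMaxY 2.2796 | tΔX 1.0353 tΔY 3.8637
    t=0.3520 [x] (2,8)
    t=1.3873 [x] (3,8)
    t=2.2796 [y] (3,7)
    t=2.4225 [x] (4,7)
    t=3.4578 [x] (5,7)
    t=4.4931 [x] (6,7)
    t=5.5284 [x] (7,7) — stop
  → r_2 = 5.5284
beam 3: φ=-45°, α=30°
  cosα=0.8660 sinα=0.5000 | (1,8) | tMaxX 0.3926 tMaxY 0.8200 | tΔX 1.1547 tΔY 2.0000
    t=0.3926 [x] (2,8)
    t=0.8200 [y] (2,9) — stop
  → r_3 = 0.8200
beam 4: φ=0°, α=75°
  cosα=0.2588 sinα=0.9659 | (1,8) | tMaxX 1.3137 tMaxY 0.4245 | tΔX 3.8637 tΔY 1.0353
    t=0.4245 [y] (1,9) — stop
  → r_4 = 0.4245
beam 5: φ=45°, α=120°
  cosα=-0.5000 sinα=0.8660 | (1,8) | tMaxX 1.3200 tMaxY 0.4734 | tΔX 2.0000 tΔY 1.1547
    t=0.4734 [y] (1,9) — stop
  → r_5 = 0.4734
beam 6: φ=90°, α=165°
  cosα=-0.9659 sinα=0.2588 | (1,8) | tMaxX 0.6833 tMaxY 1.5841 | tΔX 1.0353 tΔY 3.8637
    t=0.6833 [x] (0,8) — stop
  → r_6 = 0.6833
beam 7: φ=135°, α=210°
  cosα=-0.8660 sinα=-0.5000 | (1,8) | tMaxX 0.7621 tMaxY 1.1800 | tΔX 1.1547 tΔY 2.0000
    t=0.7621 [x] (0,8) — stop
  → r_7 = 0.7621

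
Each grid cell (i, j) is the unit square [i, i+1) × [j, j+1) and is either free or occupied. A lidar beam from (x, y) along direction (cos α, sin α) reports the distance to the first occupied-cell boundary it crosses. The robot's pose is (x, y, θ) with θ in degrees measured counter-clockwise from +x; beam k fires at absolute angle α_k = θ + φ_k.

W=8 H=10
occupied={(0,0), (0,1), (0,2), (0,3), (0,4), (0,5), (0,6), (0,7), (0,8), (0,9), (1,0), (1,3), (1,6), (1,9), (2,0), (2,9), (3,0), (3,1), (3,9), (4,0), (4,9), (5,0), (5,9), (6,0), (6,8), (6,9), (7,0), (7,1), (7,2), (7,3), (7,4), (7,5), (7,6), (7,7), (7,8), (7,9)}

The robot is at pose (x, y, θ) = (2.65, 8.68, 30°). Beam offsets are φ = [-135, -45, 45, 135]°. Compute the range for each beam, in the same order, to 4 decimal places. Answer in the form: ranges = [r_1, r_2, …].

ranges = [2.5114, 4.5035, 0.3313, 1.2364]

beam 1: φ=-135°, α=255°
  cosα=-0.2588 sinα=-0.9659 | (2,8) | tMaxX 2.5114 tMaxY 0.7040 | tΔX 3.8637 tΔY 1.0353
    t=0.7040 [y] (2,7)
    t=1.7393 [y] (2,6)
    t=2.5114 [x] (1,6) — stop
  → r_1 = 2.5114
beam 2: φ=-45°, α=345°
  cosα=0.9659 sinα=-0.2588 | (2,8) | tMaxX 0.3623 tMaxY 2.6273 | tΔX 1.0353 tΔY 3.8637
    t=0.3623 [x] (3,8)
    t=1.3976 [x] (4,8)
    t=2.4329 [x] (5,8)
    t=2.6273 [y] (5,7)
    t=3.4682 [x] (6,7)
    t=4.5035 [x] (7,7) — stop
  → r_2 = 4.5035
beam 3: φ=45°, α=75°
  cosα=0.2588 sinα=0.9659 | (2,8) | tMaxX 1.3523 tMaxY 0.3313 | tΔX 3.8637 tΔY 1.0353
    t=0.3313 [y] (2,9) — stop
  → r_3 = 0.3313
beam 4: φ=135°, α=165°
  cosα=-0.9659 sinα=0.2588 | (2,8) | tMaxX 0.6729 tMaxY 1.2364 | tΔX 1.0353 tΔY 3.8637
    t=0.6729 [x] (1,8)
    t=1.2364 [y] (1,9) — stop
  → r_4 = 1.2364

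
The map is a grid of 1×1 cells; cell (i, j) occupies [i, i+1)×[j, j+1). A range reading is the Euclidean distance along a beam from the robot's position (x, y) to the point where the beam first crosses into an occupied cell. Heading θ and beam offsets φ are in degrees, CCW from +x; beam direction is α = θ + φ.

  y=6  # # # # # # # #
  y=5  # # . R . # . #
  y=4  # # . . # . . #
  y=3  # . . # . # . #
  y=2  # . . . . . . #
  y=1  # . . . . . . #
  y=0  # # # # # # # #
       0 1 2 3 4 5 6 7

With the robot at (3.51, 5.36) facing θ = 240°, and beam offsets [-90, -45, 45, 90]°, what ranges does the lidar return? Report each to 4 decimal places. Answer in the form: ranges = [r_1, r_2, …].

ranges = [1.2800, 1.5633, 1.4080, 0.7200]

beam 1: φ=-90°, α=150°
  dir = (cos 150°, sin 150°) = (-0.8660, 0.5000); from cell (3,5)
  next x-line at t=0.5889, next y-line at t=1.2800; Δt_x=1.1547, Δt_y=2.0000
    x: enter (2,5) at t=0.5889
    y: enter (2,6) at t=1.2800 ← occupied
  → r_1 = 1.2800
beam 2: φ=-45°, α=195°
  dir = (cos 195°, sin 195°) = (-0.9659, -0.2588); from cell (3,5)
  next x-line at t=0.5280, next y-line at t=1.3909; Δt_x=1.0353, Δt_y=3.8637
    x: enter (2,5) at t=0.5280
    y: enter (2,4) at t=1.3909
    x: enter (1,4) at t=1.5633 ← occupied
  → r_2 = 1.5633
beam 3: φ=45°, α=285°
  dir = (cos 285°, sin 285°) = (0.2588, -0.9659); from cell (3,5)
  next x-line at t=1.8932, next y-line at t=0.3727; Δt_x=3.8637, Δt_y=1.0353
    y: enter (3,4) at t=0.3727
    y: enter (3,3) at t=1.4080 ← occupied
  → r_3 = 1.4080
beam 4: φ=90°, α=330°
  dir = (cos 330°, sin 330°) = (0.8660, -0.5000); from cell (3,5)
  next x-line at t=0.5658, next y-line at t=0.7200; Δt_x=1.1547, Δt_y=2.0000
    x: enter (4,5) at t=0.5658
    y: enter (4,4) at t=0.7200 ← occupied
  → r_4 = 0.7200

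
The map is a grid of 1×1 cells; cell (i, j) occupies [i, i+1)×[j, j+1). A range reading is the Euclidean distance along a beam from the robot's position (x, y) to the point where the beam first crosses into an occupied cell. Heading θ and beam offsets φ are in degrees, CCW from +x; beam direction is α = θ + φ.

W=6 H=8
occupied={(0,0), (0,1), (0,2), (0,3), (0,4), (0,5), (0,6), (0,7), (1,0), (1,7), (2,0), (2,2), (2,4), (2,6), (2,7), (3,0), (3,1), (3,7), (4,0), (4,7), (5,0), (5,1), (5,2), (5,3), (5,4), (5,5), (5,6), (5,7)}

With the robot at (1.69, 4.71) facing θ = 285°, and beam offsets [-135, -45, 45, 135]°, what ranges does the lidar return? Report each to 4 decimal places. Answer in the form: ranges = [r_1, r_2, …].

ranges = [0.7967, 1.3800, 0.3580, 1.4896]

beam 1: φ=-135°, α=150°
  direction (-0.8660, 0.5000); cell (1,4); t to first gridline: x 0.7967, y 0.5800 (then +1.1547 / +2.0000)
    (1,5) via y @ 0.5800
    (0,5) via x @ 0.7967  # hit
  → r_1 = 0.7967
beam 2: φ=-45°, α=240°
  direction (-0.5000, -0.8660); cell (1,4); t to first gridline: x 1.3800, y 0.8198 (then +2.0000 / +1.1547)
    (1,3) via y @ 0.8198
    (0,3) via x @ 1.3800  # hit
  → r_2 = 1.3800
beam 3: φ=45°, α=330°
  direction (0.8660, -0.5000); cell (1,4); t to first gridline: x 0.3580, y 1.4200 (then +1.1547 / +2.0000)
    (2,4) via x @ 0.3580  # hit
  → r_3 = 0.3580
beam 4: φ=135°, α=60°
  direction (0.5000, 0.8660); cell (1,4); t to first gridline: x 0.6200, y 0.3349 (then +2.0000 / +1.1547)
    (1,5) via y @ 0.3349
    (2,5) via x @ 0.6200
    (2,6) via y @ 1.4896  # hit
  → r_4 = 1.4896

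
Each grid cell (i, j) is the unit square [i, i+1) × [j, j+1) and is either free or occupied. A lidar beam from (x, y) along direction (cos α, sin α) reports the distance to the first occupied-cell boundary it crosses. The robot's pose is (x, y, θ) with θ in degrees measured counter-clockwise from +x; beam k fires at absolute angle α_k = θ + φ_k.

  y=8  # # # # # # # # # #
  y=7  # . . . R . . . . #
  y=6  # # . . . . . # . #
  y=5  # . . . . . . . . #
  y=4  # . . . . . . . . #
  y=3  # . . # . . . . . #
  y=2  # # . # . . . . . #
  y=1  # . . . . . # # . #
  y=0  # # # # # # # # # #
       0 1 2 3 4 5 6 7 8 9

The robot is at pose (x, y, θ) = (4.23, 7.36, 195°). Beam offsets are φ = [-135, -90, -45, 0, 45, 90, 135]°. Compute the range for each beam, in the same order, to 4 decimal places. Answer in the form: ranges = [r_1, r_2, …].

beam 1: φ=-135°, α=60°
  d=(0.5000,0.8660)  start (4,7)  tX=1.5400 tY=0.7390  stride 1/|dx|=2.0000 1/|dy|=1.1547
    cross y-line → (4,8), t=0.7390 (wall)
  → r_1 = 0.7390
beam 2: φ=-90°, α=105°
  d=(-0.2588,0.9659)  start (4,7)  tX=0.8887 tY=0.6626  stride 1/|dx|=3.8637 1/|dy|=1.0353
    cross y-line → (4,8), t=0.6626 (wall)
  → r_2 = 0.6626
beam 3: φ=-45°, α=150°
  d=(-0.8660,0.5000)  start (4,7)  tX=0.2656 tY=1.2800  stride 1/|dx|=1.1547 1/|dy|=2.0000
    cross x-line → (3,7), t=0.2656
    cross y-line → (3,8), t=1.2800 (wall)
  → r_3 = 1.2800
beam 4: φ=0°, α=195°
  d=(-0.9659,-0.2588)  start (4,7)  tX=0.2381 tY=1.3909  stride 1/|dx|=1.0353 1/|dy|=3.8637
    cross x-line → (3,7), t=0.2381
    cross x-line → (2,7), t=1.2734
    cross y-line → (2,6), t=1.3909
    cross x-line → (1,6), t=2.3087 (wall)
  → r_4 = 2.3087
beam 5: φ=45°, α=240°
  d=(-0.5000,-0.8660)  start (4,7)  tX=0.4600 tY=0.4157  stride 1/|dx|=2.0000 1/|dy|=1.1547
    cross y-line → (4,6), t=0.4157
    cross x-line → (3,6), t=0.4600
    cross y-line → (3,5), t=1.5704
    cross x-line → (2,5), t=2.4600
    cross y-line → (2,4), t=2.7251
    cross y-line → (2,3), t=3.8798
    cross x-line → (1,3), t=4.4600
    cross y-line → (1,2), t=5.0345 (wall)
  → r_5 = 5.0345
beam 6: φ=90°, α=285°
  d=(0.2588,-0.9659)  start (4,7)  tX=2.9751 tY=0.3727  stride 1/|dx|=3.8637 1/|dy|=1.0353
    cross y-line → (4,6), t=0.3727
    cross y-line → (4,5), t=1.4080
    cross y-line → (4,4), t=2.4433
    cross x-line → (5,4), t=2.9751
    cross y-line → (5,3), t=3.4785
    cross y-line → (5,2), t=4.5138
    cross y-line → (5,1), t=5.5491
    cross y-line → (5,0), t=6.5844 (wall)
  → r_6 = 6.5844
beam 7: φ=135°, α=330°
  d=(0.8660,-0.5000)  start (4,7)  tX=0.8891 tY=0.7200  stride 1/|dx|=1.1547 1/|dy|=2.0000
    cross y-line → (4,6), t=0.7200
    cross x-line → (5,6), t=0.8891
    cross x-line → (6,6), t=2.0438
    cross y-line → (6,5), t=2.7200
    cross x-line → (7,5), t=3.1985
    cross x-line → (8,5), t=4.3532
    cross y-line → (8,4), t=4.7200
    cross x-line → (9,4), t=5.5079 (wall)
  → r_7 = 5.5079

ranges = [0.7390, 0.6626, 1.2800, 2.3087, 5.0345, 6.5844, 5.5079]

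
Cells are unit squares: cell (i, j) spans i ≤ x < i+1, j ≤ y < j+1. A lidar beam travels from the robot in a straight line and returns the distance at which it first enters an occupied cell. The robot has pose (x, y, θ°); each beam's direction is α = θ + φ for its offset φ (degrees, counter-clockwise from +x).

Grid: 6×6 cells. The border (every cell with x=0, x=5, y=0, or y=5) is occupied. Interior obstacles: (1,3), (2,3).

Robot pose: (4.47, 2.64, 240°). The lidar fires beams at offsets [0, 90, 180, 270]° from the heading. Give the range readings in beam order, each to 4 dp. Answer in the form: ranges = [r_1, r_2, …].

ranges = [1.8937, 0.6120, 1.0600, 1.6974]

beam 1: φ=0°, α=240°
  d=(-0.5000,-0.8660)  start (4,2)  tX=0.9400 tY=0.7390  stride 1/|dx|=2.0000 1/|dy|=1.1547
    cross y-line → (4,1), t=0.7390
    cross x-line → (3,1), t=0.9400
    cross y-line → (3,0), t=1.8937 (wall)
  → r_1 = 1.8937
beam 2: φ=90°, α=330°
  d=(0.8660,-0.5000)  start (4,2)  tX=0.6120 tY=1.2800  stride 1/|dx|=1.1547 1/|dy|=2.0000
    cross x-line → (5,2), t=0.6120 (wall)
  → r_2 = 0.6120
beam 3: φ=180°, α=60°
  d=(0.5000,0.8660)  start (4,2)  tX=1.0600 tY=0.4157  stride 1/|dx|=2.0000 1/|dy|=1.1547
    cross y-line → (4,3), t=0.4157
    cross x-line → (5,3), t=1.0600 (wall)
  → r_3 = 1.0600
beam 4: φ=270°, α=150°
  d=(-0.8660,0.5000)  start (4,2)  tX=0.5427 tY=0.7200  stride 1/|dx|=1.1547 1/|dy|=2.0000
    cross x-line → (3,2), t=0.5427
    cross y-line → (3,3), t=0.7200
    cross x-line → (2,3), t=1.6974 (wall)
  → r_4 = 1.6974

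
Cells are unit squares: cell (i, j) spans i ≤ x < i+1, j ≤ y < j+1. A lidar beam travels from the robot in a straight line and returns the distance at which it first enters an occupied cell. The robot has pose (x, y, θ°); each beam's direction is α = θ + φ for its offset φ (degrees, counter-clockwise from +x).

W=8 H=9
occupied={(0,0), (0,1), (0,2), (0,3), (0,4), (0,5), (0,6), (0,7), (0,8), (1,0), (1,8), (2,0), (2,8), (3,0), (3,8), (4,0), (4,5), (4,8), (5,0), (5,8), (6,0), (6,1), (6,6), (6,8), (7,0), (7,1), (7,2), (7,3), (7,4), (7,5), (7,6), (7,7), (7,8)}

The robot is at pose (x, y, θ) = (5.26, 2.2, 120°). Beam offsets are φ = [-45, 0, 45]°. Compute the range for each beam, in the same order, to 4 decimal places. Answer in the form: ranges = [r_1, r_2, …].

beam 1: φ=-45°, α=75°
  direction (0.2588, 0.9659); cell (5,2); t to first gridline: x 2.8591, y 0.8282 (then +3.8637 / +1.0353)
    (5,3) via y @ 0.8282
    (5,4) via y @ 1.8635
    (6,4) via x @ 2.8591
    (6,5) via y @ 2.8988
    (6,6) via y @ 3.9340  # hit
  → r_1 = 3.9340
beam 2: φ=0°, α=120°
  direction (-0.5000, 0.8660); cell (5,2); t to first gridline: x 0.5200, y 0.9238 (then +2.0000 / +1.1547)
    (4,2) via x @ 0.5200
    (4,3) via y @ 0.9238
    (4,4) via y @ 2.0785
    (3,4) via x @ 2.5200
    (3,5) via y @ 3.2332
    (3,6) via y @ 4.3879
    (2,6) via x @ 4.5200
    (2,7) via y @ 5.5426
    (1,7) via x @ 6.5200
    (1,8) via y @ 6.6973  # hit
  → r_2 = 6.6973
beam 3: φ=45°, α=165°
  direction (-0.9659, 0.2588); cell (5,2); t to first gridline: x 0.2692, y 3.0910 (then +1.0353 / +3.8637)
    (4,2) via x @ 0.2692
    (3,2) via x @ 1.3044
    (2,2) via x @ 2.3397
    (2,3) via y @ 3.0910
    (1,3) via x @ 3.3750
    (0,3) via x @ 4.4103  # hit
  → r_3 = 4.4103

ranges = [3.9340, 6.6973, 4.4103]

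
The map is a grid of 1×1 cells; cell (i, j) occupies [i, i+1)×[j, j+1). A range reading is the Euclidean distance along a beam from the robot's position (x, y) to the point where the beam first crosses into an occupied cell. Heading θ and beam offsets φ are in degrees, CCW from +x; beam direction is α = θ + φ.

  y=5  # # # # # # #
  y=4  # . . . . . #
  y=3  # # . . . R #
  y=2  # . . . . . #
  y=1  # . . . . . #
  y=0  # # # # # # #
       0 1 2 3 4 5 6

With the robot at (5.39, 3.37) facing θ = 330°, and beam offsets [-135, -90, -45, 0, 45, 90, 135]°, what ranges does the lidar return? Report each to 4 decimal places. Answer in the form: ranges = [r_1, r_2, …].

ranges = [4.5449, 2.7366, 2.3569, 0.7044, 0.6315, 1.2200, 1.6875]

beam 1: φ=-135°, α=195°
  direction (-0.9659, -0.2588); cell (5,3); t to first gridline: x 0.4038, y 1.4296 (then +1.0353 / +3.8637)
    (4,3) via x @ 0.4038
    (4,2) via y @ 1.4296
    (3,2) via x @ 1.4390
    (2,2) via x @ 2.4743
    (1,2) via x @ 3.5096
    (0,2) via x @ 4.5449  # hit
  → r_1 = 4.5449
beam 2: φ=-90°, α=240°
  direction (-0.5000, -0.8660); cell (5,3); t to first gridline: x 0.7800, y 0.4272 (then +2.0000 / +1.1547)
    (5,2) via y @ 0.4272
    (4,2) via x @ 0.7800
    (4,1) via y @ 1.5819
    (4,0) via y @ 2.7366  # hit
  → r_2 = 2.7366
beam 3: φ=-45°, α=285°
  direction (0.2588, -0.9659); cell (5,3); t to first gridline: x 2.3569, y 0.3831 (then +3.8637 / +1.0353)
    (5,2) via y @ 0.3831
    (5,1) via y @ 1.4183
    (6,1) via x @ 2.3569  # hit
  → r_3 = 2.3569
beam 4: φ=0°, α=330°
  direction (0.8660, -0.5000); cell (5,3); t to first gridline: x 0.7044, y 0.7400 (then +1.1547 / +2.0000)
    (6,3) via x @ 0.7044  # hit
  → r_4 = 0.7044
beam 5: φ=45°, α=15°
  direction (0.9659, 0.2588); cell (5,3); t to first gridline: x 0.6315, y 2.4341 (then +1.0353 / +3.8637)
    (6,3) via x @ 0.6315  # hit
  → r_5 = 0.6315
beam 6: φ=90°, α=60°
  direction (0.5000, 0.8660); cell (5,3); t to first gridline: x 1.2200, y 0.7275 (then +2.0000 / +1.1547)
    (5,4) via y @ 0.7275
    (6,4) via x @ 1.2200  # hit
  → r_6 = 1.2200
beam 7: φ=135°, α=105°
  direction (-0.2588, 0.9659); cell (5,3); t to first gridline: x 1.5068, y 0.6522 (then +3.8637 / +1.0353)
    (5,4) via y @ 0.6522
    (4,4) via x @ 1.5068
    (4,5) via y @ 1.6875  # hit
  → r_7 = 1.6875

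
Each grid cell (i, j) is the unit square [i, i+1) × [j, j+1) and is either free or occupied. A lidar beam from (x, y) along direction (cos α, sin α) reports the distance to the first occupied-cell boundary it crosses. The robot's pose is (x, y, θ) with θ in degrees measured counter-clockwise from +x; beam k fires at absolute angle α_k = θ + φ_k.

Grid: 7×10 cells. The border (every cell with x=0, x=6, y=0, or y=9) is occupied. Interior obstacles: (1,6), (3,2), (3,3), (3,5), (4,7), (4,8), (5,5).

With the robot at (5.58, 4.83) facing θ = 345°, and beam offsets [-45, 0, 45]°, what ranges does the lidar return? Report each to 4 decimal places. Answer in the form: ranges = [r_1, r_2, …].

beam 1: φ=-45°, α=300°
  d=(0.5000,-0.8660)  start (5,4)  tX=0.8400 tY=0.9584  stride 1/|dx|=2.0000 1/|dy|=1.1547
    cross x-line → (6,4), t=0.8400 (wall)
  → r_1 = 0.8400
beam 2: φ=0°, α=345°
  d=(0.9659,-0.2588)  start (5,4)  tX=0.4348 tY=3.2069  stride 1/|dx|=1.0353 1/|dy|=3.8637
    cross x-line → (6,4), t=0.4348 (wall)
  → r_2 = 0.4348
beam 3: φ=45°, α=30°
  d=(0.8660,0.5000)  start (5,4)  tX=0.4850 tY=0.3400  stride 1/|dx|=1.1547 1/|dy|=2.0000
    cross y-line → (5,5), t=0.3400 (wall)
  → r_3 = 0.3400

ranges = [0.8400, 0.4348, 0.3400]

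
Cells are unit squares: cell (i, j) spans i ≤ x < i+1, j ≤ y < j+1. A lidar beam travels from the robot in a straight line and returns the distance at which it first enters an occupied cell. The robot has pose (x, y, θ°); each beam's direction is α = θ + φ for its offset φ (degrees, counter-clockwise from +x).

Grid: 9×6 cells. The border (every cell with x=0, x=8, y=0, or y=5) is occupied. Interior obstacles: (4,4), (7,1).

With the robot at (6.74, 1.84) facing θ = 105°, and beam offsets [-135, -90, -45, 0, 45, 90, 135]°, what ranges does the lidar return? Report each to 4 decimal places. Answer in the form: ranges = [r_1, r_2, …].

ranges = [0.3002, 0.2692, 2.5200, 3.2715, 6.3200, 3.2455, 0.9699]

beam 1: φ=-135°, α=330°
  direction (0.8660, -0.5000); cell (6,1); t to first gridline: x 0.3002, y 1.6800 (then +1.1547 / +2.0000)
    (7,1) via x @ 0.3002  # hit
  → r_1 = 0.3002
beam 2: φ=-90°, α=15°
  direction (0.9659, 0.2588); cell (6,1); t to first gridline: x 0.2692, y 0.6182 (then +1.0353 / +3.8637)
    (7,1) via x @ 0.2692  # hit
  → r_2 = 0.2692
beam 3: φ=-45°, α=60°
  direction (0.5000, 0.8660); cell (6,1); t to first gridline: x 0.5200, y 0.1848 (then +2.0000 / +1.1547)
    (6,2) via y @ 0.1848
    (7,2) via x @ 0.5200
    (7,3) via y @ 1.3395
    (7,4) via y @ 2.4942
    (8,4) via x @ 2.5200  # hit
  → r_3 = 2.5200
beam 4: φ=0°, α=105°
  direction (-0.2588, 0.9659); cell (6,1); t to first gridline: x 2.8591, y 0.1656 (then +3.8637 / +1.0353)
    (6,2) via y @ 0.1656
    (6,3) via y @ 1.2009
    (6,4) via y @ 2.2362
    (5,4) via x @ 2.8591
    (5,5) via y @ 3.2715  # hit
  → r_4 = 3.2715
beam 5: φ=45°, α=150°
  direction (-0.8660, 0.5000); cell (6,1); t to first gridline: x 0.8545, y 0.3200 (then +1.1547 / +2.0000)
    (6,2) via y @ 0.3200
    (5,2) via x @ 0.8545
    (4,2) via x @ 2.0092
    (4,3) via y @ 2.3200
    (3,3) via x @ 3.1639
    (2,3) via x @ 4.3186
    (2,4) via y @ 4.3200
    (1,4) via x @ 5.4733
    (1,5) via y @ 6.3200  # hit
  → r_5 = 6.3200
beam 6: φ=90°, α=195°
  direction (-0.9659, -0.2588); cell (6,1); t to first gridline: x 0.7661, y 3.2455 (then +1.0353 / +3.8637)
    (5,1) via x @ 0.7661
    (4,1) via x @ 1.8014
    (3,1) via x @ 2.8367
    (3,0) via y @ 3.2455  # hit
  → r_6 = 3.2455
beam 7: φ=135°, α=240°
  direction (-0.5000, -0.8660); cell (6,1); t to first gridline: x 1.4800, y 0.9699 (then +2.0000 / +1.1547)
    (6,0) via y @ 0.9699  # hit
  → r_7 = 0.9699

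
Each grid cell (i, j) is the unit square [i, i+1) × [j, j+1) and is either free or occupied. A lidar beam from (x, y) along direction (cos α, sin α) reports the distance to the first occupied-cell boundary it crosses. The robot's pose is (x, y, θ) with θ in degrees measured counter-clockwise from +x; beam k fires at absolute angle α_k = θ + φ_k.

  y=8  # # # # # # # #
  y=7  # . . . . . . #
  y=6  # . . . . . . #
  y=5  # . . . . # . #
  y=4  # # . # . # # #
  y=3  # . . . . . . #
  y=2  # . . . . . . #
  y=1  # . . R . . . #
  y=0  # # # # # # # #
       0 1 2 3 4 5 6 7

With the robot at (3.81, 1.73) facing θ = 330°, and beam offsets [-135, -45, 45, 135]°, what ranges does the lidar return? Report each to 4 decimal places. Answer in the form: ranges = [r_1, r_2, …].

beam 1: φ=-135°, α=195°
  direction (-0.9659, -0.2588); cell (3,1); t to first gridline: x 0.8386, y 2.8205 (then +1.0353 / +3.8637)
    (2,1) via x @ 0.8386
    (1,1) via x @ 1.8738
    (1,0) via y @ 2.8205  # hit
  → r_1 = 2.8205
beam 2: φ=-45°, α=285°
  direction (0.2588, -0.9659); cell (3,1); t to first gridline: x 0.7341, y 0.7558 (then +3.8637 / +1.0353)
    (4,1) via x @ 0.7341
    (4,0) via y @ 0.7558  # hit
  → r_2 = 0.7558
beam 3: φ=45°, α=15°
  direction (0.9659, 0.2588); cell (3,1); t to first gridline: x 0.1967, y 1.0432 (then +1.0353 / +3.8637)
    (4,1) via x @ 0.1967
    (4,2) via y @ 1.0432
    (5,2) via x @ 1.2320
    (6,2) via x @ 2.2673
    (7,2) via x @ 3.3025  # hit
  → r_3 = 3.3025
beam 4: φ=135°, α=105°
  direction (-0.2588, 0.9659); cell (3,1); t to first gridline: x 3.1296, y 0.2795 (then +3.8637 / +1.0353)
    (3,2) via y @ 0.2795
    (3,3) via y @ 1.3148
    (3,4) via y @ 2.3501  # hit
  → r_4 = 2.3501

ranges = [2.8205, 0.7558, 3.3025, 2.3501]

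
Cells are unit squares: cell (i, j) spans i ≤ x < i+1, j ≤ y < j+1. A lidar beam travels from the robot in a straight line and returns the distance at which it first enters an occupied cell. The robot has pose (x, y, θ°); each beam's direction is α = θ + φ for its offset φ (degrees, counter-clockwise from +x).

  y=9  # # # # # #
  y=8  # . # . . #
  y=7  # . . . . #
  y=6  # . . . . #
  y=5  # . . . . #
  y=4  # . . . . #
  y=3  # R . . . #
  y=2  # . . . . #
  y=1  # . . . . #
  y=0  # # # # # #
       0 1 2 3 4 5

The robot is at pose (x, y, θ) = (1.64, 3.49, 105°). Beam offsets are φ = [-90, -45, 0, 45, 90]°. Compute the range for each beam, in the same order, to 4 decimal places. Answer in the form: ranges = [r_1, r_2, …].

beam 1: φ=-90°, α=15°
  direction (0.9659, 0.2588); cell (1,3); t to first gridline: x 0.3727, y 1.9705 (then +1.0353 / +3.8637)
    (2,3) via x @ 0.3727
    (3,3) via x @ 1.4080
    (3,4) via y @ 1.9705
    (4,4) via x @ 2.4433
    (5,4) via x @ 3.4785  # hit
  → r_1 = 3.4785
beam 2: φ=-45°, α=60°
  direction (0.5000, 0.8660); cell (1,3); t to first gridline: x 0.7200, y 0.5889 (then +2.0000 / +1.1547)
    (1,4) via y @ 0.5889
    (2,4) via x @ 0.7200
    (2,5) via y @ 1.7436
    (3,5) via x @ 2.7200
    (3,6) via y @ 2.8983
    (3,7) via y @ 4.0530
    (4,7) via x @ 4.7200
    (4,8) via y @ 5.2077
    (4,9) via y @ 6.3624  # hit
  → r_2 = 6.3624
beam 3: φ=0°, α=105°
  direction (-0.2588, 0.9659); cell (1,3); t to first gridline: x 2.4728, y 0.5280 (then +3.8637 / +1.0353)
    (1,4) via y @ 0.5280
    (1,5) via y @ 1.5633
    (0,5) via x @ 2.4728  # hit
  → r_3 = 2.4728
beam 4: φ=45°, α=150°
  direction (-0.8660, 0.5000); cell (1,3); t to first gridline: x 0.7390, y 1.0200 (then +1.1547 / +2.0000)
    (0,3) via x @ 0.7390  # hit
  → r_4 = 0.7390
beam 5: φ=90°, α=195°
  direction (-0.9659, -0.2588); cell (1,3); t to first gridline: x 0.6626, y 1.8932 (then +1.0353 / +3.8637)
    (0,3) via x @ 0.6626  # hit
  → r_5 = 0.6626

ranges = [3.4785, 6.3624, 2.4728, 0.7390, 0.6626]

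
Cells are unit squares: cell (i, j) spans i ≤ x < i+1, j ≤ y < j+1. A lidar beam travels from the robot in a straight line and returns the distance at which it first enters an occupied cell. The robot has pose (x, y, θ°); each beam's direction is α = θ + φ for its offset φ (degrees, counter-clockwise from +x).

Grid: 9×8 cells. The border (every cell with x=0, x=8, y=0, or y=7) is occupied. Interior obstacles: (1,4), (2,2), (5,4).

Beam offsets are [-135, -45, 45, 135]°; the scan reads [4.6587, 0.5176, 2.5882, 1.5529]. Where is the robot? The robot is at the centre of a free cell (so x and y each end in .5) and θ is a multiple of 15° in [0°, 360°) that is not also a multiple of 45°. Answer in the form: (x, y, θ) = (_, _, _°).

The pose lattice has 39·16 = 624 candidates. Test each by forward raycasting.
  (4.5, 2.5, 195°): beam 1 = 1.7321 ≠ 4.6587 ✗
  (5.5, 5.5, 195°): beam 1 = 1.7321 ≠ 4.6587 ✗
  (6.5, 2.5, 240°): beam 1 = 1.9319 ≠ 4.6587 ✗
  (1.5, 2.5, 285°): beam 1 = 0.5774 ≠ 4.6587 ✗
  (6.5, 2.5, 255°): beam 1 = 1.7321 ≠ 4.6587 ✗
  …
  (5.5, 5.5, 300°): r_1=4.6587, r_2=0.5176, r_3=2.5882, r_4=1.5529 — all match ✓
No second candidate reproduces the full scan.

(x, y, θ) = (5.5, 5.5, 300°)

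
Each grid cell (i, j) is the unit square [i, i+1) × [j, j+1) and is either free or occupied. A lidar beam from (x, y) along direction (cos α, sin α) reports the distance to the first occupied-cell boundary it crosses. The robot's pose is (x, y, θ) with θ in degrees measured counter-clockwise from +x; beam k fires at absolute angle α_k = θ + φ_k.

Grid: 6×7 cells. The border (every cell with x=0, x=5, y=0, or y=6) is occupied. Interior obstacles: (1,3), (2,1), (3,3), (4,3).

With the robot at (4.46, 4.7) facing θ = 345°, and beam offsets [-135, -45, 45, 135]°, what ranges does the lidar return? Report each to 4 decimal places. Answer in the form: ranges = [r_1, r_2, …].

beam 1: φ=-135°, α=210°
  cosα=-0.8660 sinα=-0.5000 | (4,4) | tMaxX 0.5312 tMaxY 1.4000 | tΔX 1.1547 tΔY 2.0000
    t=0.5312 [x] (3,4)
    t=1.4000 [y] (3,3) — stop
  → r_1 = 1.4000
beam 2: φ=-45°, α=300°
  cosα=0.5000 sinα=-0.8660 | (4,4) | tMaxX 1.0800 tMaxY 0.8083 | tΔX 2.0000 tΔY 1.1547
    t=0.8083 [y] (4,3) — stop
  → r_2 = 0.8083
beam 3: φ=45°, α=30°
  cosα=0.8660 sinα=0.5000 | (4,4) | tMaxX 0.6235 tMaxY 0.6000 | tΔX 1.1547 tΔY 2.0000
    t=0.6000 [y] (4,5)
    t=0.6235 [x] (5,5) — stop
  → r_3 = 0.6235
beam 4: φ=135°, α=120°
  cosα=-0.5000 sinα=0.8660 | (4,4) | tMaxX 0.9200 tMaxY 0.3464 | tΔX 2.0000 tΔY 1.1547
    t=0.3464 [y] (4,5)
    t=0.9200 [x] (3,5)
    t=1.5011 [y] (3,6) — stop
  → r_4 = 1.5011

ranges = [1.4000, 0.8083, 0.6235, 1.5011]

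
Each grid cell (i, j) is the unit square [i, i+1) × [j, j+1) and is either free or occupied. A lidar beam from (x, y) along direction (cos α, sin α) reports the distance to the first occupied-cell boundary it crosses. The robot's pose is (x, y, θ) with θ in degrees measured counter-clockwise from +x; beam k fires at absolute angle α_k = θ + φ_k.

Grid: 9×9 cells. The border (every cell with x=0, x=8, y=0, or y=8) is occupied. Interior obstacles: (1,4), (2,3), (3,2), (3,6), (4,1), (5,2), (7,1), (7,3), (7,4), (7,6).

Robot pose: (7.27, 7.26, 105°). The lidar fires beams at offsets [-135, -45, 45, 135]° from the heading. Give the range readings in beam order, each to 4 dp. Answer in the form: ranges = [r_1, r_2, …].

ranges = [0.5200, 0.8545, 1.4800, 0.3002]

beam 1: φ=-135°, α=330°
  d=(0.8660,-0.5000)  start (7,7)  tX=0.8429 tY=0.5200  stride 1/|dx|=1.1547 1/|dy|=2.0000
    cross y-line → (7,6), t=0.5200 (wall)
  → r_1 = 0.5200
beam 2: φ=-45°, α=60°
  d=(0.5000,0.8660)  start (7,7)  tX=1.4600 tY=0.8545  stride 1/|dx|=2.0000 1/|dy|=1.1547
    cross y-line → (7,8), t=0.8545 (wall)
  → r_2 = 0.8545
beam 3: φ=45°, α=150°
  d=(-0.8660,0.5000)  start (7,7)  tX=0.3118 tY=1.4800  stride 1/|dx|=1.1547 1/|dy|=2.0000
    cross x-line → (6,7), t=0.3118
    cross x-line → (5,7), t=1.4665
    cross y-line → (5,8), t=1.4800 (wall)
  → r_3 = 1.4800
beam 4: φ=135°, α=240°
  d=(-0.5000,-0.8660)  start (7,7)  tX=0.5400 tY=0.3002  stride 1/|dx|=2.0000 1/|dy|=1.1547
    cross y-line → (7,6), t=0.3002 (wall)
  → r_4 = 0.3002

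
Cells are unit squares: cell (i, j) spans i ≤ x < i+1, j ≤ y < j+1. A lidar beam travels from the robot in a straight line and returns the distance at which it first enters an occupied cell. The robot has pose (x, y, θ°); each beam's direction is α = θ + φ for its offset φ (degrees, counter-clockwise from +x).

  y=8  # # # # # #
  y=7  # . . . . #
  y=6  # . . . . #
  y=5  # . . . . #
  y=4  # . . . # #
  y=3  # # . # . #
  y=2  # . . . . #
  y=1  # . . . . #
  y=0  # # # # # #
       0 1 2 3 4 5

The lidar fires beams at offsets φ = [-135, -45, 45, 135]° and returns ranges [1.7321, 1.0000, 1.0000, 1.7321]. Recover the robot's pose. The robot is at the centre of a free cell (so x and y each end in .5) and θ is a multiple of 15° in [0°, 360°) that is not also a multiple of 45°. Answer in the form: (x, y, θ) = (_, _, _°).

Enumerate (i+0.5, j+0.5, θ) over the 25 free cells and 16 admissible headings. For each, cast all 4 beams and compare to the given ranges.
  (2.5, 4.5, 105°): beam 1 = 1.0000 ≠ 1.7321 ✗
  (3.5, 5.5, 240°): beam 1 = 2.5882 ≠ 1.7321 ✗
  (3.5, 2.5, 345°): beam 1 = 2.8868 ≠ 1.7321 ✗
  …
  (2.5, 2.5, 75°): r_1=1.7321, r_2=1.0000, r_3=1.0000, r_4=1.7321 — all match ✓
Unique over the lattice → pose = (2.5, 2.5, 75°).

(x, y, θ) = (2.5, 2.5, 75°)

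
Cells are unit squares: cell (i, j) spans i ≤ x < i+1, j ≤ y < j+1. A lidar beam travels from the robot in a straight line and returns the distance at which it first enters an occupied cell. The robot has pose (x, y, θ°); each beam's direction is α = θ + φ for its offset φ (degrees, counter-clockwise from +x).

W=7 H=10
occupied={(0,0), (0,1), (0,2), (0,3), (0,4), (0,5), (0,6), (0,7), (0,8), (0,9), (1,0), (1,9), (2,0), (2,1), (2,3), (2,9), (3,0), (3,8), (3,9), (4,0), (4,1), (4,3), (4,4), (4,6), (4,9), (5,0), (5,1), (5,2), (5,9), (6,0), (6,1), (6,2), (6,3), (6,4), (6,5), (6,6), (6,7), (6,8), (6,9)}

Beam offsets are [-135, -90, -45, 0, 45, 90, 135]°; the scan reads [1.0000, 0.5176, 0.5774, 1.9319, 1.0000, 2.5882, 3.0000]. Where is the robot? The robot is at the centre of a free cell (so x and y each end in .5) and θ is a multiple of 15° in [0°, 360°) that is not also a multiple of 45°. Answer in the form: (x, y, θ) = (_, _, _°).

(x, y, θ) = (1.5, 4.5, 255°)

The pose lattice has 31·16 = 496 candidates. Test each by forward raycasting.
  (2.5, 5.5, 210°): beam 1 = 2.5882 ≠ 1.0000 ✗
  (5.5, 7.5, 345°): beam 2 = 2.5882 ≠ 0.5176 ✗
  (4.5, 7.5, 345°): beam 1 = 4.0415 ≠ 1.0000 ✗
  (1.5, 3.5, 195°): beam 1 = 6.3509 ≠ 1.0000 ✗
  (4.5, 7.5, 285°): beam 2 = 3.6235 ≠ 0.5176 ✗
  …
  (1.5, 4.5, 255°): r_1=1.0000, r_2=0.5176, r_3=0.5774, r_4=1.9319, r_5=1.0000, r_6=2.5882, r_7=3.0000 — all match ✓
No second candidate reproduces the full scan.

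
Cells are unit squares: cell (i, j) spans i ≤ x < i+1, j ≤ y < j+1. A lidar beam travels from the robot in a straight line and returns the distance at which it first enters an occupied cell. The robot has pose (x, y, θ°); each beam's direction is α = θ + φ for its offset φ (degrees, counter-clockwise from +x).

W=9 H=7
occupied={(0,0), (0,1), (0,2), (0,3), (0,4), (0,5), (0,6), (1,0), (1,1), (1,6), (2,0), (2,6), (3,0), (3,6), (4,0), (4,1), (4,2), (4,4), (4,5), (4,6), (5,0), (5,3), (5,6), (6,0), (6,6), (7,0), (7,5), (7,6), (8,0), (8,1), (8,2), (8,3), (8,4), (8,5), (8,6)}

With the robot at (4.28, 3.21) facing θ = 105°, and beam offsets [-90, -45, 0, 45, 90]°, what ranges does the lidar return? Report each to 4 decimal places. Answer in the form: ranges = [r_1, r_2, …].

ranges = [0.7454, 0.9122, 0.8179, 3.7874, 3.3957]

beam 1: φ=-90°, α=15°
  dir = (cos 15°, sin 15°) = (0.9659, 0.2588); from cell (4,3)
  next x-line at t=0.7454, next y-line at t=3.0523; Δt_x=1.0353, Δt_y=3.8637
    x: enter (5,3) at t=0.7454 ← occupied
  → r_1 = 0.7454
beam 2: φ=-45°, α=60°
  dir = (cos 60°, sin 60°) = (0.5000, 0.8660); from cell (4,3)
  next x-line at t=1.4400, next y-line at t=0.9122; Δt_x=2.0000, Δt_y=1.1547
    y: enter (4,4) at t=0.9122 ← occupied
  → r_2 = 0.9122
beam 3: φ=0°, α=105°
  dir = (cos 105°, sin 105°) = (-0.2588, 0.9659); from cell (4,3)
  next x-line at t=1.0818, next y-line at t=0.8179; Δt_x=3.8637, Δt_y=1.0353
    y: enter (4,4) at t=0.8179 ← occupied
  → r_3 = 0.8179
beam 4: φ=45°, α=150°
  dir = (cos 150°, sin 150°) = (-0.8660, 0.5000); from cell (4,3)
  next x-line at t=0.3233, next y-line at t=1.5800; Δt_x=1.1547, Δt_y=2.0000
    x: enter (3,3) at t=0.3233
    x: enter (2,3) at t=1.4780
    y: enter (2,4) at t=1.5800
    x: enter (1,4) at t=2.6327
    y: enter (1,5) at t=3.5800
    x: enter (0,5) at t=3.7874 ← occupied
  → r_4 = 3.7874
beam 5: φ=90°, α=195°
  dir = (cos 195°, sin 195°) = (-0.9659, -0.2588); from cell (4,3)
  next x-line at t=0.2899, next y-line at t=0.8114; Δt_x=1.0353, Δt_y=3.8637
    x: enter (3,3) at t=0.2899
    y: enter (3,2) at t=0.8114
    x: enter (2,2) at t=1.3252
    x: enter (1,2) at t=2.3604
    x: enter (0,2) at t=3.3957 ← occupied
  → r_5 = 3.3957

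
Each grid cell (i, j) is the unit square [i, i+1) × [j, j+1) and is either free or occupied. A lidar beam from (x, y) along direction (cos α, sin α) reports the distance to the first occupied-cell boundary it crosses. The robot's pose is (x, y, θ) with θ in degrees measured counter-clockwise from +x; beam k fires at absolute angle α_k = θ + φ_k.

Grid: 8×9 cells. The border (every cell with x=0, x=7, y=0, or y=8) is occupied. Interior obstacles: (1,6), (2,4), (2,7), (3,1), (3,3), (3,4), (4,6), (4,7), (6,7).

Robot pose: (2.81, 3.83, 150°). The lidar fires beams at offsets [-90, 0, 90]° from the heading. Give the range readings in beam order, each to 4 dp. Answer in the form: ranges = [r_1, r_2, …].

beam 1: φ=-90°, α=60°
  dir = (cos 60°, sin 60°) = (0.5000, 0.8660); from cell (2,3)
  next x-line at t=0.3800, next y-line at t=0.1963; Δt_x=2.0000, Δt_y=1.1547
    y: enter (2,4) at t=0.1963 ← occupied
  → r_1 = 0.1963
beam 2: φ=0°, α=150°
  dir = (cos 150°, sin 150°) = (-0.8660, 0.5000); from cell (2,3)
  next x-line at t=0.9353, next y-line at t=0.3400; Δt_x=1.1547, Δt_y=2.0000
    y: enter (2,4) at t=0.3400 ← occupied
  → r_2 = 0.3400
beam 3: φ=90°, α=240°
  dir = (cos 240°, sin 240°) = (-0.5000, -0.8660); from cell (2,3)
  next x-line at t=1.6200, next y-line at t=0.9584; Δt_x=2.0000, Δt_y=1.1547
    y: enter (2,2) at t=0.9584
    x: enter (1,2) at t=1.6200
    y: enter (1,1) at t=2.1131
    y: enter (1,0) at t=3.2678 ← occupied
  → r_3 = 3.2678

ranges = [0.1963, 0.3400, 3.2678]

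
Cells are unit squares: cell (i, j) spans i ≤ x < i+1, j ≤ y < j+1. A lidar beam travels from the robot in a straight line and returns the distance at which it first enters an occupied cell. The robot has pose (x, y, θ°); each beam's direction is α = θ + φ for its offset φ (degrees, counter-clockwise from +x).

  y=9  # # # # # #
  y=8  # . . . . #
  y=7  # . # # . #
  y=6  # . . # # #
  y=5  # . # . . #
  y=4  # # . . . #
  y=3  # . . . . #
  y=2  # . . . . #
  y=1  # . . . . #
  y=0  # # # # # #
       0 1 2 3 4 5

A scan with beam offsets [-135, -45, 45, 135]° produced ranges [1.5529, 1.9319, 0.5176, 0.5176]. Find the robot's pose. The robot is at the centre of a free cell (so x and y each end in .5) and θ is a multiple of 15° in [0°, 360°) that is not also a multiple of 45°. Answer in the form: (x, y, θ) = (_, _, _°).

(x, y, θ) = (4.5, 5.5, 330°)

Candidates: 26 free-cell centres × 16 headings = 416 poses. Raycast each; keep the one whose scan matches to 4 dp.
  (4.5, 1.5, 195°): beam 1 = 1.0000 ≠ 1.5529 ✗
  (2.5, 6.5, 240°): beam 1 = 0.5176 ≠ 1.5529 ✗
  (2.5, 2.5, 255°): beam 1 = 1.7321 ≠ 1.5529 ✗
  (2.5, 8.5, 240°): beam 1 = 0.5176 ≠ 1.5529 ✗
  …
  (4.5, 5.5, 330°): r_1=1.5529, r_2=1.9319, r_3=0.5176, r_4=0.5176 — all match ✓
Unique over the lattice → pose = (4.5, 5.5, 330°).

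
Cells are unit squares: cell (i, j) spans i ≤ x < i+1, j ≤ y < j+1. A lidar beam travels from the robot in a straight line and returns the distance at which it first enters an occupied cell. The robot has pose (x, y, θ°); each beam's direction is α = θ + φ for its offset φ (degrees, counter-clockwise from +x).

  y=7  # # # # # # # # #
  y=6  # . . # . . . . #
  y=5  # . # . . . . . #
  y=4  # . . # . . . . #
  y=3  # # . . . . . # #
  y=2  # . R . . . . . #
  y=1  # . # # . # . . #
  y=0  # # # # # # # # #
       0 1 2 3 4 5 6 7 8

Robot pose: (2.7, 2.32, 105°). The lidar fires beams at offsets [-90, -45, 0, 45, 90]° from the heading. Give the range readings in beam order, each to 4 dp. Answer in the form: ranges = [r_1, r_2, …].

ranges = [4.4517, 1.9399, 4.8451, 1.3600, 1.7600]

beam 1: φ=-90°, α=15°
  dir = (cos 15°, sin 15°) = (0.9659, 0.2588); from cell (2,2)
  next x-line at t=0.3106, next y-line at t=2.6273; Δt_x=1.0353, Δt_y=3.8637
    x: enter (3,2) at t=0.3106
    x: enter (4,2) at t=1.3459
    x: enter (5,2) at t=2.3811
    y: enter (5,3) at t=2.6273
    x: enter (6,3) at t=3.4164
    x: enter (7,3) at t=4.4517 ← occupied
  → r_1 = 4.4517
beam 2: φ=-45°, α=60°
  dir = (cos 60°, sin 60°) = (0.5000, 0.8660); from cell (2,2)
  next x-line at t=0.6000, next y-line at t=0.7852; Δt_x=2.0000, Δt_y=1.1547
    x: enter (3,2) at t=0.6000
    y: enter (3,3) at t=0.7852
    y: enter (3,4) at t=1.9399 ← occupied
  → r_2 = 1.9399
beam 3: φ=0°, α=105°
  dir = (cos 105°, sin 105°) = (-0.2588, 0.9659); from cell (2,2)
  next x-line at t=2.7046, next y-line at t=0.7040; Δt_x=3.8637, Δt_y=1.0353
    y: enter (2,3) at t=0.7040
    y: enter (2,4) at t=1.7393
    x: enter (1,4) at t=2.7046
    y: enter (1,5) at t=2.7745
    y: enter (1,6) at t=3.8098
    y: enter (1,7) at t=4.8451 ← occupied
  → r_3 = 4.8451
beam 4: φ=45°, α=150°
  dir = (cos 150°, sin 150°) = (-0.8660, 0.5000); from cell (2,2)
  next x-line at t=0.8083, next y-line at t=1.3600; Δt_x=1.1547, Δt_y=2.0000
    x: enter (1,2) at t=0.8083
    y: enter (1,3) at t=1.3600 ← occupied
  → r_4 = 1.3600
beam 5: φ=90°, α=195°
  dir = (cos 195°, sin 195°) = (-0.9659, -0.2588); from cell (2,2)
  next x-line at t=0.7247, next y-line at t=1.2364; Δt_x=1.0353, Δt_y=3.8637
    x: enter (1,2) at t=0.7247
    y: enter (1,1) at t=1.2364
    x: enter (0,1) at t=1.7600 ← occupied
  → r_5 = 1.7600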